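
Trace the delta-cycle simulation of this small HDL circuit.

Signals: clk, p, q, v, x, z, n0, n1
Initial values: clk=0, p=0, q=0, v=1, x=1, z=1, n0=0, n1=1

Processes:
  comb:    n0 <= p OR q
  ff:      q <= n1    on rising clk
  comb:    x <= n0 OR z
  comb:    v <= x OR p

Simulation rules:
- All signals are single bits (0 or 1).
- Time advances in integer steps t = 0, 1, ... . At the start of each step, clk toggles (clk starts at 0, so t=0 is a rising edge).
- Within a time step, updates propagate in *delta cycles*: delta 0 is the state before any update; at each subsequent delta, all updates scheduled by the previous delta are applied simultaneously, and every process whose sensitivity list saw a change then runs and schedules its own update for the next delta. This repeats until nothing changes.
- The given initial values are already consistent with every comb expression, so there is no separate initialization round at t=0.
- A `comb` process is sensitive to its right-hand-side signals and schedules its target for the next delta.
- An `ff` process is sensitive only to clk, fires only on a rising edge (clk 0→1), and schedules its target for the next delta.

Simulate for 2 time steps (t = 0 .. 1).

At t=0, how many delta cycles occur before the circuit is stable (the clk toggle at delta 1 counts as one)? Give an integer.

3

t=0 Δ0: n1=1 v=1 n0=0 x=1 z=1 clk=0 q=0 p=0
  Δ1: clk:0→1
  Δ2: q:0→1
  Δ3: n0:0→1
  (3Δ to stable)
t=1 Δ0: n1=1 v=1 n0=1 x=1 z=1 clk=1 q=1 p=0
  Δ1: clk:1→0
  (1Δ to stable)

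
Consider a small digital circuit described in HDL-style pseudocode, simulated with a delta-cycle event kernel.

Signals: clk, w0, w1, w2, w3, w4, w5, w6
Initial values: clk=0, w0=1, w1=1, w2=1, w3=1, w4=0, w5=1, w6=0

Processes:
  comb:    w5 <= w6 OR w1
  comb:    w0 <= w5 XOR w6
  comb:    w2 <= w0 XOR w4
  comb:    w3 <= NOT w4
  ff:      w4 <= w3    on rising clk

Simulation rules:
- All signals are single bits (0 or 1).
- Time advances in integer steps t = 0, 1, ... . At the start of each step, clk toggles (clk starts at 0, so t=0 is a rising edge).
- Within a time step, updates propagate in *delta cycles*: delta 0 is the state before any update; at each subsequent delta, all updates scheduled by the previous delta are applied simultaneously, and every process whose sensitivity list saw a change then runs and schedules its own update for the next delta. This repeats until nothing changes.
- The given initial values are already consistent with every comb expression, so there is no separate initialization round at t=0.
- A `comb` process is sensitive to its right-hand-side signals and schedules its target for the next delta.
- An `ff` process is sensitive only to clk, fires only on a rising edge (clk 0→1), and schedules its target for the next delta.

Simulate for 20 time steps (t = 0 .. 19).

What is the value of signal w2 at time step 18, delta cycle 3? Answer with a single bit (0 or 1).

1

t0.Δ0 w5=1 w0=1 clk=0 w2=1 w3=1 w4=0 w1=1 w6=0
t0.Δ1 w5=1 w0=1 clk=1 w2=1 w3=1 w4=0 w1=1 w6=0
t0.Δ2 w5=1 w0=1 clk=1 w2=1 w3=1 w4=1 w1=1 w6=0
t0.Δ3 w5=1 w0=1 clk=1 w2=0 w3=0 w4=1 w1=1 w6=0
t1.Δ0 w5=1 w0=1 clk=1 w2=0 w3=0 w4=1 w1=1 w6=0
t1.Δ1 w5=1 w0=1 clk=0 w2=0 w3=0 w4=1 w1=1 w6=0
t2.Δ0 w5=1 w0=1 clk=0 w2=0 w3=0 w4=1 w1=1 w6=0
t2.Δ1 w5=1 w0=1 clk=1 w2=0 w3=0 w4=1 w1=1 w6=0
t2.Δ2 w5=1 w0=1 clk=1 w2=0 w3=0 w4=0 w1=1 w6=0
t2.Δ3 w5=1 w0=1 clk=1 w2=1 w3=1 w4=0 w1=1 w6=0
t3.Δ0 w5=1 w0=1 clk=1 w2=1 w3=1 w4=0 w1=1 w6=0
t3.Δ1 w5=1 w0=1 clk=0 w2=1 w3=1 w4=0 w1=1 w6=0
t4.Δ0 w5=1 w0=1 clk=0 w2=1 w3=1 w4=0 w1=1 w6=0
t4.Δ1 w5=1 w0=1 clk=1 w2=1 w3=1 w4=0 w1=1 w6=0
t4.Δ2 w5=1 w0=1 clk=1 w2=1 w3=1 w4=1 w1=1 w6=0
t4.Δ3 w5=1 w0=1 clk=1 w2=0 w3=0 w4=1 w1=1 w6=0
t5.Δ0 w5=1 w0=1 clk=1 w2=0 w3=0 w4=1 w1=1 w6=0
t5.Δ1 w5=1 w0=1 clk=0 w2=0 w3=0 w4=1 w1=1 w6=0
t6.Δ0 w5=1 w0=1 clk=0 w2=0 w3=0 w4=1 w1=1 w6=0
t6.Δ1 w5=1 w0=1 clk=1 w2=0 w3=0 w4=1 w1=1 w6=0
t6.Δ2 w5=1 w0=1 clk=1 w2=0 w3=0 w4=0 w1=1 w6=0
t6.Δ3 w5=1 w0=1 clk=1 w2=1 w3=1 w4=0 w1=1 w6=0
t7.Δ0 w5=1 w0=1 clk=1 w2=1 w3=1 w4=0 w1=1 w6=0
t7.Δ1 w5=1 w0=1 clk=0 w2=1 w3=1 w4=0 w1=1 w6=0
t8.Δ0 w5=1 w0=1 clk=0 w2=1 w3=1 w4=0 w1=1 w6=0
t8.Δ1 w5=1 w0=1 clk=1 w2=1 w3=1 w4=0 w1=1 w6=0
t8.Δ2 w5=1 w0=1 clk=1 w2=1 w3=1 w4=1 w1=1 w6=0
t8.Δ3 w5=1 w0=1 clk=1 w2=0 w3=0 w4=1 w1=1 w6=0
t9.Δ0 w5=1 w0=1 clk=1 w2=0 w3=0 w4=1 w1=1 w6=0
t9.Δ1 w5=1 w0=1 clk=0 w2=0 w3=0 w4=1 w1=1 w6=0
t10.Δ0 w5=1 w0=1 clk=0 w2=0 w3=0 w4=1 w1=1 w6=0
t10.Δ1 w5=1 w0=1 clk=1 w2=0 w3=0 w4=1 w1=1 w6=0
t10.Δ2 w5=1 w0=1 clk=1 w2=0 w3=0 w4=0 w1=1 w6=0
t10.Δ3 w5=1 w0=1 clk=1 w2=1 w3=1 w4=0 w1=1 w6=0
t11.Δ0 w5=1 w0=1 clk=1 w2=1 w3=1 w4=0 w1=1 w6=0
t11.Δ1 w5=1 w0=1 clk=0 w2=1 w3=1 w4=0 w1=1 w6=0
t12.Δ0 w5=1 w0=1 clk=0 w2=1 w3=1 w4=0 w1=1 w6=0
t12.Δ1 w5=1 w0=1 clk=1 w2=1 w3=1 w4=0 w1=1 w6=0
t12.Δ2 w5=1 w0=1 clk=1 w2=1 w3=1 w4=1 w1=1 w6=0
t12.Δ3 w5=1 w0=1 clk=1 w2=0 w3=0 w4=1 w1=1 w6=0
t13.Δ0 w5=1 w0=1 clk=1 w2=0 w3=0 w4=1 w1=1 w6=0
t13.Δ1 w5=1 w0=1 clk=0 w2=0 w3=0 w4=1 w1=1 w6=0
t14.Δ0 w5=1 w0=1 clk=0 w2=0 w3=0 w4=1 w1=1 w6=0
t14.Δ1 w5=1 w0=1 clk=1 w2=0 w3=0 w4=1 w1=1 w6=0
t14.Δ2 w5=1 w0=1 clk=1 w2=0 w3=0 w4=0 w1=1 w6=0
t14.Δ3 w5=1 w0=1 clk=1 w2=1 w3=1 w4=0 w1=1 w6=0
t15.Δ0 w5=1 w0=1 clk=1 w2=1 w3=1 w4=0 w1=1 w6=0
t15.Δ1 w5=1 w0=1 clk=0 w2=1 w3=1 w4=0 w1=1 w6=0
t16.Δ0 w5=1 w0=1 clk=0 w2=1 w3=1 w4=0 w1=1 w6=0
t16.Δ1 w5=1 w0=1 clk=1 w2=1 w3=1 w4=0 w1=1 w6=0
t16.Δ2 w5=1 w0=1 clk=1 w2=1 w3=1 w4=1 w1=1 w6=0
t16.Δ3 w5=1 w0=1 clk=1 w2=0 w3=0 w4=1 w1=1 w6=0
t17.Δ0 w5=1 w0=1 clk=1 w2=0 w3=0 w4=1 w1=1 w6=0
t17.Δ1 w5=1 w0=1 clk=0 w2=0 w3=0 w4=1 w1=1 w6=0
t18.Δ0 w5=1 w0=1 clk=0 w2=0 w3=0 w4=1 w1=1 w6=0
t18.Δ1 w5=1 w0=1 clk=1 w2=0 w3=0 w4=1 w1=1 w6=0
t18.Δ2 w5=1 w0=1 clk=1 w2=0 w3=0 w4=0 w1=1 w6=0
t18.Δ3 w5=1 w0=1 clk=1 w2=1 w3=1 w4=0 w1=1 w6=0
t19.Δ0 w5=1 w0=1 clk=1 w2=1 w3=1 w4=0 w1=1 w6=0
t19.Δ1 w5=1 w0=1 clk=0 w2=1 w3=1 w4=0 w1=1 w6=0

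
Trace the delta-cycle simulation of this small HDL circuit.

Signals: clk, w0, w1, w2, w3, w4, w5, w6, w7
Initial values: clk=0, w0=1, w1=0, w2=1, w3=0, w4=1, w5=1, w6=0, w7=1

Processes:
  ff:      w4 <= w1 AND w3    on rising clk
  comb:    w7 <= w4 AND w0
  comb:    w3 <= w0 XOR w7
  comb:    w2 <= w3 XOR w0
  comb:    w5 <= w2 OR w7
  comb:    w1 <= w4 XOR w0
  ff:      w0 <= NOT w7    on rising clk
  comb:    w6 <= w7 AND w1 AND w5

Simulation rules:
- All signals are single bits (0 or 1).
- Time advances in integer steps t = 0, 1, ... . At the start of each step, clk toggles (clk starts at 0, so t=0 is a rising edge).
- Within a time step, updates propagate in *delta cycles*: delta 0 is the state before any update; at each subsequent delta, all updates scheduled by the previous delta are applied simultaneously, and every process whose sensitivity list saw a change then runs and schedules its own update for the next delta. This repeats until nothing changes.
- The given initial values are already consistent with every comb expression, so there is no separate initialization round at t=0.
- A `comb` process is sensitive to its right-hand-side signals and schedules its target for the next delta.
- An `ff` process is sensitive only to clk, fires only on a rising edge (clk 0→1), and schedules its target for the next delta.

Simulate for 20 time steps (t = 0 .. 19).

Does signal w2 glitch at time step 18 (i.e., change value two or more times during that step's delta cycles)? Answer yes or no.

[bits: w5,w4,w3,clk,w7,w0,w1,w6,w2]
t=0: Δ0=110011001 Δ1=110111001 Δ2=100110001 Δ3=101100000 Δ4=000100001 Δ5=100100000 Δ6=000100000 | 6Δ
t=1: Δ0=000100000 Δ1=000000000 | 1Δ
t=2: Δ0=000000000 Δ1=000100000 Δ2=000101000 Δ3=001101101 Δ4=101101100 Δ5=001101100 | 5Δ
t=3: Δ0=001101100 Δ1=001001100 | 1Δ
t=4: Δ0=001001100 Δ1=001101100 Δ2=011101100 Δ3=011111000 Δ4=110111000 Δ5=110111001 | 5Δ
t=5: Δ0=110111001 Δ1=110011001 | 1Δ
t=6: Δ0=110011001 Δ1=110111001 Δ2=100110001 Δ3=101100000 Δ4=000100001 Δ5=100100000 Δ6=000100000 | 6Δ
t=7: Δ0=000100000 Δ1=000000000 | 1Δ
t=8: Δ0=000000000 Δ1=000100000 Δ2=000101000 Δ3=001101101 Δ4=101101100 Δ5=001101100 | 5Δ
t=9: Δ0=001101100 Δ1=001001100 | 1Δ
t=10: Δ0=001001100 Δ1=001101100 Δ2=011101100 Δ3=011111000 Δ4=110111000 Δ5=110111001 | 5Δ
t=11: Δ0=110111001 Δ1=110011001 | 1Δ
t=12: Δ0=110011001 Δ1=110111001 Δ2=100110001 Δ3=101100000 Δ4=000100001 Δ5=100100000 Δ6=000100000 | 6Δ
t=13: Δ0=000100000 Δ1=000000000 | 1Δ
t=14: Δ0=000000000 Δ1=000100000 Δ2=000101000 Δ3=001101101 Δ4=101101100 Δ5=001101100 | 5Δ
t=15: Δ0=001101100 Δ1=001001100 | 1Δ
t=16: Δ0=001001100 Δ1=001101100 Δ2=011101100 Δ3=011111000 Δ4=110111000 Δ5=110111001 | 5Δ
t=17: Δ0=110111001 Δ1=110011001 | 1Δ
t=18: Δ0=110011001 Δ1=110111001 Δ2=100110001 Δ3=101100000 Δ4=000100001 Δ5=100100000 Δ6=000100000 | 6Δ
t=19: Δ0=000100000 Δ1=000000000 | 1Δ

yes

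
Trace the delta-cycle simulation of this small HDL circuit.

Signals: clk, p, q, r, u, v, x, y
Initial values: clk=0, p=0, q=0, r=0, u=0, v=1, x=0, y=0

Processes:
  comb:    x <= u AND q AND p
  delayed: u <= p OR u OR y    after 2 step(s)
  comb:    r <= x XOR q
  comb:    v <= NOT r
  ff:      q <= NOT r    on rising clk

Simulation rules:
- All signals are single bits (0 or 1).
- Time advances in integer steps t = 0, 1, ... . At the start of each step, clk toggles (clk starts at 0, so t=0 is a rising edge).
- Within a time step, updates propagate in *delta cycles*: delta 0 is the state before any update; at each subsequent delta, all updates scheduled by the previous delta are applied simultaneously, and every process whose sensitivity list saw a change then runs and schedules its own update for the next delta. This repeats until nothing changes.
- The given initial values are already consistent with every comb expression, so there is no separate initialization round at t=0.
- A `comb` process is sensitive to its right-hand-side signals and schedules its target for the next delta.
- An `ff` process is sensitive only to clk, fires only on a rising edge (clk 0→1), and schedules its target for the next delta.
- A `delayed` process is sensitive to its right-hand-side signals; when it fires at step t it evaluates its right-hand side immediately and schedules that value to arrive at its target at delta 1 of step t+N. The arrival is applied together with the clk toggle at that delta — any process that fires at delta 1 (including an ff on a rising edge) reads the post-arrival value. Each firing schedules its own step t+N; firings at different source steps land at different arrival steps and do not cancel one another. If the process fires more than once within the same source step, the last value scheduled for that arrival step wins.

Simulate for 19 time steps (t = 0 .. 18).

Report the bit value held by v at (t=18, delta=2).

[bits: p,q,u,x,y,v,clk,r]
t=0: Δ0=00000100 Δ1=00000110 Δ2=01000110 Δ3=01000111 Δ4=01000011 | 4Δ
t=1: Δ0=01000011 Δ1=01000001 | 1Δ
t=2: Δ0=01000001 Δ1=01000011 Δ2=00000011 Δ3=00000010 Δ4=00000110 | 4Δ
t=3: Δ0=00000110 Δ1=00000100 | 1Δ
t=4: Δ0=00000100 Δ1=00000110 Δ2=01000110 Δ3=01000111 Δ4=01000011 | 4Δ
t=5: Δ0=01000011 Δ1=01000001 | 1Δ
t=6: Δ0=01000001 Δ1=01000011 Δ2=00000011 Δ3=00000010 Δ4=00000110 | 4Δ
t=7: Δ0=00000110 Δ1=00000100 | 1Δ
t=8: Δ0=00000100 Δ1=00000110 Δ2=01000110 Δ3=01000111 Δ4=01000011 | 4Δ
t=9: Δ0=01000011 Δ1=01000001 | 1Δ
t=10: Δ0=01000001 Δ1=01000011 Δ2=00000011 Δ3=00000010 Δ4=00000110 | 4Δ
t=11: Δ0=00000110 Δ1=00000100 | 1Δ
t=12: Δ0=00000100 Δ1=00000110 Δ2=01000110 Δ3=01000111 Δ4=01000011 | 4Δ
t=13: Δ0=01000011 Δ1=01000001 | 1Δ
t=14: Δ0=01000001 Δ1=01000011 Δ2=00000011 Δ3=00000010 Δ4=00000110 | 4Δ
t=15: Δ0=00000110 Δ1=00000100 | 1Δ
t=16: Δ0=00000100 Δ1=00000110 Δ2=01000110 Δ3=01000111 Δ4=01000011 | 4Δ
t=17: Δ0=01000011 Δ1=01000001 | 1Δ
t=18: Δ0=01000001 Δ1=01000011 Δ2=00000011 Δ3=00000010 Δ4=00000110 | 4Δ

0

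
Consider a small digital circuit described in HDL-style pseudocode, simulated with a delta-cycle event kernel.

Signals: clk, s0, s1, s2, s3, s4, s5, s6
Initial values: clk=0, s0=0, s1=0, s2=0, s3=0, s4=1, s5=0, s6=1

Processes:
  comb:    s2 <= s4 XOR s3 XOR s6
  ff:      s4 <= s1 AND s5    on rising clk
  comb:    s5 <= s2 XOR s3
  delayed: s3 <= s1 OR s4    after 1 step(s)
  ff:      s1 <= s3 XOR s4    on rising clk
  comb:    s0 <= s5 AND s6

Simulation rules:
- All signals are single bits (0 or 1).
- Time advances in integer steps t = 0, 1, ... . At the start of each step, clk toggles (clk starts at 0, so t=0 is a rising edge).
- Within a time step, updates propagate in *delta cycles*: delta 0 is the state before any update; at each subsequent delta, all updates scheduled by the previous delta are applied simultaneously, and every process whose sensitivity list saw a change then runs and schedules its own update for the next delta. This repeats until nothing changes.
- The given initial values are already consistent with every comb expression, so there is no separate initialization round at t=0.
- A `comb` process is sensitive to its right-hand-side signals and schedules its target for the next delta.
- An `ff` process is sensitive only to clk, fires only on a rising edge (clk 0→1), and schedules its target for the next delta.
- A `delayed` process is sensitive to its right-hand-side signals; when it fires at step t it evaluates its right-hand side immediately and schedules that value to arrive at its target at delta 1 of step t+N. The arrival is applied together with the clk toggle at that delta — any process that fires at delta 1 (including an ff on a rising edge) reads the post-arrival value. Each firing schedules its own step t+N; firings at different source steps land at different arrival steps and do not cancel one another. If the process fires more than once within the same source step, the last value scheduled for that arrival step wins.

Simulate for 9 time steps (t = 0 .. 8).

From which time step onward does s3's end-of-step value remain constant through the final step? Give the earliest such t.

5

[bits: s1,s0,s4,clk,s5,s6,s3,s2]
t=0: Δ0=00100100 Δ1=00110100 Δ2=10010100 Δ3=10010101 Δ4=10011101 Δ5=11011101 | 5Δ
t=1: Δ0=11011101 Δ1=11001111 Δ2=11000110 Δ3=10001110 Δ4=11001110 | 4Δ
t=2: Δ0=11001110 Δ1=11011110 Δ2=11111110 Δ3=11111111 Δ4=11110111 Δ5=10110111 | 5Δ
t=3: Δ0=10110111 Δ1=10100111 | 1Δ
t=4: Δ0=10100111 Δ1=10110111 Δ2=00010111 Δ3=00010110 Δ4=00011110 Δ5=01011110 | 5Δ
t=5: Δ0=01011110 Δ1=01001100 Δ2=01000101 Δ3=00001101 Δ4=01001101 | 4Δ
t=6: Δ0=01001101 Δ1=01011101 | 1Δ
t=7: Δ0=01011101 Δ1=01001101 | 1Δ
t=8: Δ0=01001101 Δ1=01011101 | 1Δ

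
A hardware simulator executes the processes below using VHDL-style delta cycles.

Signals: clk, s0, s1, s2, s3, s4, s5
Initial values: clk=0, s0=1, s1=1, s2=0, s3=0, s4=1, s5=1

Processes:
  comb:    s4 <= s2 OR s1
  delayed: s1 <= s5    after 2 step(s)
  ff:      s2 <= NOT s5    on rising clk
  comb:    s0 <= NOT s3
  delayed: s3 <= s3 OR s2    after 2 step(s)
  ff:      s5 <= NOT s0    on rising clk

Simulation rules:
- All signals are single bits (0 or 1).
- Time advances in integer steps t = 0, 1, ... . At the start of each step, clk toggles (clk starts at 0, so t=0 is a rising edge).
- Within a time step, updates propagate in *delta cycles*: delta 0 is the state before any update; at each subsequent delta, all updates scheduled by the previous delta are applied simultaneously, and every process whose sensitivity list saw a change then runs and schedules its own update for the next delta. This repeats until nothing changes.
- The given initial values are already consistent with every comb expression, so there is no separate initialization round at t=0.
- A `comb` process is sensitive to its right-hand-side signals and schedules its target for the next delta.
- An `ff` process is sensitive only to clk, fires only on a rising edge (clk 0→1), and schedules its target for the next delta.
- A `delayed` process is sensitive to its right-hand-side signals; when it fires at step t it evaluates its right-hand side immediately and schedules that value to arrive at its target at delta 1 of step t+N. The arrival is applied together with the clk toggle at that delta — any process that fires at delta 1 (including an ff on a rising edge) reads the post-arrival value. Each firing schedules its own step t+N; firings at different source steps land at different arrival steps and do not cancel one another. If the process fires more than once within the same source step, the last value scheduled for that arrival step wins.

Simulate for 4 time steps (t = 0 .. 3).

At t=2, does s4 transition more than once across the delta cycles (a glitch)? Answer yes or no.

yes

t0.Δ0 s0=1 s2=0 s5=1 clk=0 s3=0 s1=1 s4=1
t0.Δ1 s0=1 s2=0 s5=1 clk=1 s3=0 s1=1 s4=1
t0.Δ2 s0=1 s2=0 s5=0 clk=1 s3=0 s1=1 s4=1
t1.Δ0 s0=1 s2=0 s5=0 clk=1 s3=0 s1=1 s4=1
t1.Δ1 s0=1 s2=0 s5=0 clk=0 s3=0 s1=1 s4=1
t2.Δ0 s0=1 s2=0 s5=0 clk=0 s3=0 s1=1 s4=1
t2.Δ1 s0=1 s2=0 s5=0 clk=1 s3=0 s1=0 s4=1
t2.Δ2 s0=1 s2=1 s5=0 clk=1 s3=0 s1=0 s4=0
t2.Δ3 s0=1 s2=1 s5=0 clk=1 s3=0 s1=0 s4=1
t3.Δ0 s0=1 s2=1 s5=0 clk=1 s3=0 s1=0 s4=1
t3.Δ1 s0=1 s2=1 s5=0 clk=0 s3=0 s1=0 s4=1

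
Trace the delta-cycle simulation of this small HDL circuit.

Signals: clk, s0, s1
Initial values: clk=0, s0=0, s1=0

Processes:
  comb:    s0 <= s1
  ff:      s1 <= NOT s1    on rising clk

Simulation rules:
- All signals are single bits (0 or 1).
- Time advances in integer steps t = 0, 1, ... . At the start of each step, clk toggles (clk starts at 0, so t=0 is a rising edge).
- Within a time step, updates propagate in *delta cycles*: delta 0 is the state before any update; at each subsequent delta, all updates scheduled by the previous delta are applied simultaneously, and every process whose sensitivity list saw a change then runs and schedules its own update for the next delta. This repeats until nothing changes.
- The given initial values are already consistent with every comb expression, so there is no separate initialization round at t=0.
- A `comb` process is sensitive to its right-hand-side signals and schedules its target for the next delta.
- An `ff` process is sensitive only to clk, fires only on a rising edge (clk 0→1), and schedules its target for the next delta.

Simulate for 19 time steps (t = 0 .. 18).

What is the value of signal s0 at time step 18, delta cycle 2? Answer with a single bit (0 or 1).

1

t0.Δ0 s1=0 clk=0 s0=0
t0.Δ1 s1=0 clk=1 s0=0
t0.Δ2 s1=1 clk=1 s0=0
t0.Δ3 s1=1 clk=1 s0=1
t1.Δ0 s1=1 clk=1 s0=1
t1.Δ1 s1=1 clk=0 s0=1
t2.Δ0 s1=1 clk=0 s0=1
t2.Δ1 s1=1 clk=1 s0=1
t2.Δ2 s1=0 clk=1 s0=1
t2.Δ3 s1=0 clk=1 s0=0
t3.Δ0 s1=0 clk=1 s0=0
t3.Δ1 s1=0 clk=0 s0=0
t4.Δ0 s1=0 clk=0 s0=0
t4.Δ1 s1=0 clk=1 s0=0
t4.Δ2 s1=1 clk=1 s0=0
t4.Δ3 s1=1 clk=1 s0=1
t5.Δ0 s1=1 clk=1 s0=1
t5.Δ1 s1=1 clk=0 s0=1
t6.Δ0 s1=1 clk=0 s0=1
t6.Δ1 s1=1 clk=1 s0=1
t6.Δ2 s1=0 clk=1 s0=1
t6.Δ3 s1=0 clk=1 s0=0
t7.Δ0 s1=0 clk=1 s0=0
t7.Δ1 s1=0 clk=0 s0=0
t8.Δ0 s1=0 clk=0 s0=0
t8.Δ1 s1=0 clk=1 s0=0
t8.Δ2 s1=1 clk=1 s0=0
t8.Δ3 s1=1 clk=1 s0=1
t9.Δ0 s1=1 clk=1 s0=1
t9.Δ1 s1=1 clk=0 s0=1
t10.Δ0 s1=1 clk=0 s0=1
t10.Δ1 s1=1 clk=1 s0=1
t10.Δ2 s1=0 clk=1 s0=1
t10.Δ3 s1=0 clk=1 s0=0
t11.Δ0 s1=0 clk=1 s0=0
t11.Δ1 s1=0 clk=0 s0=0
t12.Δ0 s1=0 clk=0 s0=0
t12.Δ1 s1=0 clk=1 s0=0
t12.Δ2 s1=1 clk=1 s0=0
t12.Δ3 s1=1 clk=1 s0=1
t13.Δ0 s1=1 clk=1 s0=1
t13.Δ1 s1=1 clk=0 s0=1
t14.Δ0 s1=1 clk=0 s0=1
t14.Δ1 s1=1 clk=1 s0=1
t14.Δ2 s1=0 clk=1 s0=1
t14.Δ3 s1=0 clk=1 s0=0
t15.Δ0 s1=0 clk=1 s0=0
t15.Δ1 s1=0 clk=0 s0=0
t16.Δ0 s1=0 clk=0 s0=0
t16.Δ1 s1=0 clk=1 s0=0
t16.Δ2 s1=1 clk=1 s0=0
t16.Δ3 s1=1 clk=1 s0=1
t17.Δ0 s1=1 clk=1 s0=1
t17.Δ1 s1=1 clk=0 s0=1
t18.Δ0 s1=1 clk=0 s0=1
t18.Δ1 s1=1 clk=1 s0=1
t18.Δ2 s1=0 clk=1 s0=1
t18.Δ3 s1=0 clk=1 s0=0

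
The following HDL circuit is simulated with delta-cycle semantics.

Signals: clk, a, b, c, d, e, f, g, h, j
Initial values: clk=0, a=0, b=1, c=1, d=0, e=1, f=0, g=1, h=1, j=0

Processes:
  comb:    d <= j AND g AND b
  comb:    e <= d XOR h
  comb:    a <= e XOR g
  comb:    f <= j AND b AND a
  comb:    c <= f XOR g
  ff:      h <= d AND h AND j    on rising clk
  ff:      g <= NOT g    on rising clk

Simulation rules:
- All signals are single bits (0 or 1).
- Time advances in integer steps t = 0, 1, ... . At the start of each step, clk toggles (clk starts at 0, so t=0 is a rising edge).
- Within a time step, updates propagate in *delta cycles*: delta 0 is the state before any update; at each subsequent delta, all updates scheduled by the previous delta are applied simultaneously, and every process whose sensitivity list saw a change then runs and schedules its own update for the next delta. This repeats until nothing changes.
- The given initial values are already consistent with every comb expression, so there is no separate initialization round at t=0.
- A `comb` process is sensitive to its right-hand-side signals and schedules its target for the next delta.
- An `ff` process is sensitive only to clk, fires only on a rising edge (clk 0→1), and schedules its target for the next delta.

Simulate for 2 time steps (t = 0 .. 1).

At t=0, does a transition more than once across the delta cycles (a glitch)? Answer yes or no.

[bits: d,g,f,b,h,c,j,e,clk,a]
t=0: Δ0=0101110100 Δ1=0101110110 Δ2=0001010110 Δ3=0001000011 Δ4=0001000010 | 4Δ
t=1: Δ0=0001000010 Δ1=0001000000 | 1Δ

yes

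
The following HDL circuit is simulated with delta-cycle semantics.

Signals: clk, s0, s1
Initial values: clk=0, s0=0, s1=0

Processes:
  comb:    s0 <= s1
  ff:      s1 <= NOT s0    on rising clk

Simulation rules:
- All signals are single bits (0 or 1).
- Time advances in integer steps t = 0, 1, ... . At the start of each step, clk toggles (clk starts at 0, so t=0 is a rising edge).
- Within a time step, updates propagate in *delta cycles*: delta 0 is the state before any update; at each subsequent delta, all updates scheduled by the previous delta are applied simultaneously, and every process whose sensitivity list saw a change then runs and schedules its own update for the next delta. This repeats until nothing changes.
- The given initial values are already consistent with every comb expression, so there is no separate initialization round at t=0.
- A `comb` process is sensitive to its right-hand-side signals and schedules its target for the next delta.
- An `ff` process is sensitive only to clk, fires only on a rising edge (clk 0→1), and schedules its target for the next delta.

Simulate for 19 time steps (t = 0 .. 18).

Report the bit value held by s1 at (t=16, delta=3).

t=0 Δ0: s0=0 clk=0 s1=0
  Δ1: clk:0→1
  Δ2: s1:0→1
  Δ3: s0:0→1
  (3Δ to stable)
t=1 Δ0: s0=1 clk=1 s1=1
  Δ1: clk:1→0
  (1Δ to stable)
t=2 Δ0: s0=1 clk=0 s1=1
  Δ1: clk:0→1
  Δ2: s1:1→0
  Δ3: s0:1→0
  (3Δ to stable)
t=3 Δ0: s0=0 clk=1 s1=0
  Δ1: clk:1→0
  (1Δ to stable)
t=4 Δ0: s0=0 clk=0 s1=0
  Δ1: clk:0→1
  Δ2: s1:0→1
  Δ3: s0:0→1
  (3Δ to stable)
t=5 Δ0: s0=1 clk=1 s1=1
  Δ1: clk:1→0
  (1Δ to stable)
t=6 Δ0: s0=1 clk=0 s1=1
  Δ1: clk:0→1
  Δ2: s1:1→0
  Δ3: s0:1→0
  (3Δ to stable)
t=7 Δ0: s0=0 clk=1 s1=0
  Δ1: clk:1→0
  (1Δ to stable)
t=8 Δ0: s0=0 clk=0 s1=0
  Δ1: clk:0→1
  Δ2: s1:0→1
  Δ3: s0:0→1
  (3Δ to stable)
t=9 Δ0: s0=1 clk=1 s1=1
  Δ1: clk:1→0
  (1Δ to stable)
t=10 Δ0: s0=1 clk=0 s1=1
  Δ1: clk:0→1
  Δ2: s1:1→0
  Δ3: s0:1→0
  (3Δ to stable)
t=11 Δ0: s0=0 clk=1 s1=0
  Δ1: clk:1→0
  (1Δ to stable)
t=12 Δ0: s0=0 clk=0 s1=0
  Δ1: clk:0→1
  Δ2: s1:0→1
  Δ3: s0:0→1
  (3Δ to stable)
t=13 Δ0: s0=1 clk=1 s1=1
  Δ1: clk:1→0
  (1Δ to stable)
t=14 Δ0: s0=1 clk=0 s1=1
  Δ1: clk:0→1
  Δ2: s1:1→0
  Δ3: s0:1→0
  (3Δ to stable)
t=15 Δ0: s0=0 clk=1 s1=0
  Δ1: clk:1→0
  (1Δ to stable)
t=16 Δ0: s0=0 clk=0 s1=0
  Δ1: clk:0→1
  Δ2: s1:0→1
  Δ3: s0:0→1
  (3Δ to stable)
t=17 Δ0: s0=1 clk=1 s1=1
  Δ1: clk:1→0
  (1Δ to stable)
t=18 Δ0: s0=1 clk=0 s1=1
  Δ1: clk:0→1
  Δ2: s1:1→0
  Δ3: s0:1→0
  (3Δ to stable)

1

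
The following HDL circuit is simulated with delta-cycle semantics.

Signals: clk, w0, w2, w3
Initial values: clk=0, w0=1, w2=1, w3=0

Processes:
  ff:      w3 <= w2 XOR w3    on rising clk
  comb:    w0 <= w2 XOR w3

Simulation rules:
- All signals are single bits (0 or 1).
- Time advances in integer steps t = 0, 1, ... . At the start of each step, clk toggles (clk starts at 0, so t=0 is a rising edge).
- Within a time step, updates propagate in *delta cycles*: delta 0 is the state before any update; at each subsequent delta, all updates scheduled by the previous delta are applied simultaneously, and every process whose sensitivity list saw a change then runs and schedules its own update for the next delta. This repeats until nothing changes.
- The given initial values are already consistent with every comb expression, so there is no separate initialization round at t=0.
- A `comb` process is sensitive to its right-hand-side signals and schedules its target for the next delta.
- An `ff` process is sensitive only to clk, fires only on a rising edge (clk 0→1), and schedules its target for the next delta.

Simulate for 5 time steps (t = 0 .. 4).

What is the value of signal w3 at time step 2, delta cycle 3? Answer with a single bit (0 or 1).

0

t=0 Δ0: w3=0 clk=0 w2=1 w0=1
  Δ1: clk:0→1
  Δ2: w3:0→1
  Δ3: w0:1→0
  (3Δ to stable)
t=1 Δ0: w3=1 clk=1 w2=1 w0=0
  Δ1: clk:1→0
  (1Δ to stable)
t=2 Δ0: w3=1 clk=0 w2=1 w0=0
  Δ1: clk:0→1
  Δ2: w3:1→0
  Δ3: w0:0→1
  (3Δ to stable)
t=3 Δ0: w3=0 clk=1 w2=1 w0=1
  Δ1: clk:1→0
  (1Δ to stable)
t=4 Δ0: w3=0 clk=0 w2=1 w0=1
  Δ1: clk:0→1
  Δ2: w3:0→1
  Δ3: w0:1→0
  (3Δ to stable)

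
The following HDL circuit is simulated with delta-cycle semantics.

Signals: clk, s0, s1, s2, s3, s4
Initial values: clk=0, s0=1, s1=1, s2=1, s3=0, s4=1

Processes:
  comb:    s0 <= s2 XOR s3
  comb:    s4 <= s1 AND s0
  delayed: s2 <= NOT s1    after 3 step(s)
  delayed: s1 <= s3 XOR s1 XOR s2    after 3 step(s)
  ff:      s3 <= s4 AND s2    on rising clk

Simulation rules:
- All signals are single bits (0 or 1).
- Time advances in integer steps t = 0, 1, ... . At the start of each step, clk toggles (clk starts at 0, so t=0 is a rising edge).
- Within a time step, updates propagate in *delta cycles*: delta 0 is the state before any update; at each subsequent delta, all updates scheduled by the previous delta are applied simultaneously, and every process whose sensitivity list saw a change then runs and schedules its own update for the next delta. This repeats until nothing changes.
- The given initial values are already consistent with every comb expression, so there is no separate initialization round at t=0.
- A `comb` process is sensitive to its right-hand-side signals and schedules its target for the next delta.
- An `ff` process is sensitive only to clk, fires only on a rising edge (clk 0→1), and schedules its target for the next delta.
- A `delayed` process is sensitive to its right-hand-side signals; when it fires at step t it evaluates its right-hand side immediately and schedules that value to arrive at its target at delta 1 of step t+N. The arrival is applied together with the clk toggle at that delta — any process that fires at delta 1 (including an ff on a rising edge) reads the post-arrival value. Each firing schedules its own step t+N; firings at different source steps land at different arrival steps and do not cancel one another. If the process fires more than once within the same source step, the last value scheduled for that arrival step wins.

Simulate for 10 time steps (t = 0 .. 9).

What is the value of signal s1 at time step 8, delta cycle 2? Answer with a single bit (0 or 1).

0

[bits: s2,s0,s4,s3,clk,s1]
t=0: Δ0=111001 Δ1=111011 Δ2=111111 Δ3=101111 Δ4=100111 | 4Δ
t=1: Δ0=100111 Δ1=100101 | 1Δ
t=2: Δ0=100101 Δ1=100111 Δ2=100011 Δ3=110011 Δ4=111011 | 4Δ
t=3: Δ0=111011 Δ1=111001 | 1Δ
t=4: Δ0=111001 Δ1=111011 Δ2=111111 Δ3=101111 Δ4=100111 | 4Δ
t=5: Δ0=100111 Δ1=100100 | 1Δ
t=6: Δ0=100100 Δ1=100110 Δ2=100010 Δ3=110010 | 3Δ
t=7: Δ0=110010 Δ1=110001 Δ2=111001 | 2Δ
t=8: Δ0=111001 Δ1=111010 Δ2=110110 Δ3=100110 | 3Δ
t=9: Δ0=100110 Δ1=100101 | 1Δ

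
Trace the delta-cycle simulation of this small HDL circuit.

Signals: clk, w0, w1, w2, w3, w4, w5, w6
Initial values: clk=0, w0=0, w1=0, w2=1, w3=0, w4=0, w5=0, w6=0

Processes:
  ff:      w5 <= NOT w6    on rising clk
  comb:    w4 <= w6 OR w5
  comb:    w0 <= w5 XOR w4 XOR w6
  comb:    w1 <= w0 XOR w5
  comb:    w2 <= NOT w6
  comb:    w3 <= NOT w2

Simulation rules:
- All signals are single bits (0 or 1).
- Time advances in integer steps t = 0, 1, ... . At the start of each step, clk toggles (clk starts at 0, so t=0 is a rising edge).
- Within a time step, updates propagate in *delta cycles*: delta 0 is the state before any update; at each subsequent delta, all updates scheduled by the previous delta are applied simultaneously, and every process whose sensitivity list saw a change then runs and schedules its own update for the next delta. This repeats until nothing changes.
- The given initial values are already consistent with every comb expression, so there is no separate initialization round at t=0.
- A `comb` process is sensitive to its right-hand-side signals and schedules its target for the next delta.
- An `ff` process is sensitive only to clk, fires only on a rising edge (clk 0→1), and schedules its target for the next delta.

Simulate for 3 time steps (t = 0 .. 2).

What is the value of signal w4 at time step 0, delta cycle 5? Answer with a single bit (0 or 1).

1

[bits: w6,w1,w4,w3,w2,w5,w0,clk]
t=0: Δ0=00001000 Δ1=00001001 Δ2=00001101 Δ3=01101111 Δ4=00101101 Δ5=01101101 | 5Δ
t=1: Δ0=01101101 Δ1=01101100 | 1Δ
t=2: Δ0=01101100 Δ1=01101101 | 1Δ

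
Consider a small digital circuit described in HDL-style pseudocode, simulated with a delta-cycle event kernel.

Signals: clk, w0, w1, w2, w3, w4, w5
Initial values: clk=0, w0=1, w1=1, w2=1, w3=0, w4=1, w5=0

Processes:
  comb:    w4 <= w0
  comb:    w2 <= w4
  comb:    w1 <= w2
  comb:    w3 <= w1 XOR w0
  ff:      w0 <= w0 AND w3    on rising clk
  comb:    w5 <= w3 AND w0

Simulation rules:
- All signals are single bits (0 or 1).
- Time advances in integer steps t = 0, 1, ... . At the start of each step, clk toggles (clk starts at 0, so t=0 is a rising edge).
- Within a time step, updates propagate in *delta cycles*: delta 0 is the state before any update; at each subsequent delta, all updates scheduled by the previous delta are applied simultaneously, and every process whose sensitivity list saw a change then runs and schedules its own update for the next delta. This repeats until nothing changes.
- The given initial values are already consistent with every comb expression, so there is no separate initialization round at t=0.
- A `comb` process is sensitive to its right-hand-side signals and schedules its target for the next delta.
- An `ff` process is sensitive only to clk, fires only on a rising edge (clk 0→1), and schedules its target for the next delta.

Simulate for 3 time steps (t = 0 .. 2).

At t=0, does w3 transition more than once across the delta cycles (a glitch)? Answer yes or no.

yes

t=0 Δ0: w1=1 clk=0 w5=0 w4=1 w2=1 w3=0 w0=1
  Δ1: clk:0→1
  Δ2: w0:1→0
  Δ3: w4:1→0, w3:0→1
  Δ4: w2:1→0
  Δ5: w1:1→0
  Δ6: w3:1→0
  (6Δ to stable)
t=1 Δ0: w1=0 clk=1 w5=0 w4=0 w2=0 w3=0 w0=0
  Δ1: clk:1→0
  (1Δ to stable)
t=2 Δ0: w1=0 clk=0 w5=0 w4=0 w2=0 w3=0 w0=0
  Δ1: clk:0→1
  (1Δ to stable)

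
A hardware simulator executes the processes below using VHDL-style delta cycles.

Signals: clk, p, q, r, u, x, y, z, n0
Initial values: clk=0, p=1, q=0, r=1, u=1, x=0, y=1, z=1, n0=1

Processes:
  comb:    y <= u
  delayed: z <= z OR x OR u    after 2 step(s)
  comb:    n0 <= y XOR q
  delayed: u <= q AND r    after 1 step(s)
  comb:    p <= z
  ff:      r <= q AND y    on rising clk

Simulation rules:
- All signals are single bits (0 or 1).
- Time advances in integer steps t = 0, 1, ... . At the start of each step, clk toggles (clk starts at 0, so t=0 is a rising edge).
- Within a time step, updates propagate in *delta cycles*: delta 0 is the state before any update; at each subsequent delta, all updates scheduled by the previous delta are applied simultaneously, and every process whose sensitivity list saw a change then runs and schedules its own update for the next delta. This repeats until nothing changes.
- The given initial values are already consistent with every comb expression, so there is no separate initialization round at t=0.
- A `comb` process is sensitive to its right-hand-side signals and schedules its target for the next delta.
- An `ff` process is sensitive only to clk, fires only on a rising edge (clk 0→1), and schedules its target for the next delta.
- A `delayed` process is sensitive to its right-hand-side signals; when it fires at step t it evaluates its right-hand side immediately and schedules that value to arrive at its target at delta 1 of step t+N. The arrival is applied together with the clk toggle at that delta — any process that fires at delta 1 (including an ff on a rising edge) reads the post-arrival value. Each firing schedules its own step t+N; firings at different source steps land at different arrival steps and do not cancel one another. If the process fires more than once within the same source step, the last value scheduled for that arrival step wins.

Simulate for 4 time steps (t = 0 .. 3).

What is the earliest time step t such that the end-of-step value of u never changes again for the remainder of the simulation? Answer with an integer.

1

t=0 Δ0: y=1 x=0 z=1 r=1 u=1 n0=1 clk=0 q=0 p=1
  Δ1: clk:0→1
  Δ2: r:1→0
  (2Δ to stable)
t=1 Δ0: y=1 x=0 z=1 r=0 u=1 n0=1 clk=1 q=0 p=1
  Δ1: u:1→0, clk:1→0
  Δ2: y:1→0
  Δ3: n0:1→0
  (3Δ to stable)
t=2 Δ0: y=0 x=0 z=1 r=0 u=0 n0=0 clk=0 q=0 p=1
  Δ1: clk:0→1
  (1Δ to stable)
t=3 Δ0: y=0 x=0 z=1 r=0 u=0 n0=0 clk=1 q=0 p=1
  Δ1: clk:1→0
  (1Δ to stable)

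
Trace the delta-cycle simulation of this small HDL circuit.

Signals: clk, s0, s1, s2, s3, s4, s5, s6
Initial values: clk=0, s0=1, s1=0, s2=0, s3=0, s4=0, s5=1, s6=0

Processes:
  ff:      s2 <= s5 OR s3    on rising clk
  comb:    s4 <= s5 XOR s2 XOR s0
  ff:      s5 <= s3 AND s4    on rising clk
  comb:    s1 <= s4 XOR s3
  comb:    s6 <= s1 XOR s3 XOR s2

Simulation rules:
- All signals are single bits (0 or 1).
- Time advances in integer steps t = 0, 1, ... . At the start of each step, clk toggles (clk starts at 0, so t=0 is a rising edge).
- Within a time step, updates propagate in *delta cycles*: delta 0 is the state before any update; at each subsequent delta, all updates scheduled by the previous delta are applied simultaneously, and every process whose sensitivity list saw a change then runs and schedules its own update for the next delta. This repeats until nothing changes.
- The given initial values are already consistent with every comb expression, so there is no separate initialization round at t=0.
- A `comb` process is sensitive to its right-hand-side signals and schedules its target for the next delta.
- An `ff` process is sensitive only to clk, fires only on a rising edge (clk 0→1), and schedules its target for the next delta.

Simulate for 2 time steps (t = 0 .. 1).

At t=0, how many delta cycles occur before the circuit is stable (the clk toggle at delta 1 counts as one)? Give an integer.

3

t=0 Δ0: s0=1 s6=0 s4=0 clk=0 s3=0 s2=0 s5=1 s1=0
  Δ1: clk:0→1
  Δ2: s2:0→1, s5:1→0
  Δ3: s6:0→1
  (3Δ to stable)
t=1 Δ0: s0=1 s6=1 s4=0 clk=1 s3=0 s2=1 s5=0 s1=0
  Δ1: clk:1→0
  (1Δ to stable)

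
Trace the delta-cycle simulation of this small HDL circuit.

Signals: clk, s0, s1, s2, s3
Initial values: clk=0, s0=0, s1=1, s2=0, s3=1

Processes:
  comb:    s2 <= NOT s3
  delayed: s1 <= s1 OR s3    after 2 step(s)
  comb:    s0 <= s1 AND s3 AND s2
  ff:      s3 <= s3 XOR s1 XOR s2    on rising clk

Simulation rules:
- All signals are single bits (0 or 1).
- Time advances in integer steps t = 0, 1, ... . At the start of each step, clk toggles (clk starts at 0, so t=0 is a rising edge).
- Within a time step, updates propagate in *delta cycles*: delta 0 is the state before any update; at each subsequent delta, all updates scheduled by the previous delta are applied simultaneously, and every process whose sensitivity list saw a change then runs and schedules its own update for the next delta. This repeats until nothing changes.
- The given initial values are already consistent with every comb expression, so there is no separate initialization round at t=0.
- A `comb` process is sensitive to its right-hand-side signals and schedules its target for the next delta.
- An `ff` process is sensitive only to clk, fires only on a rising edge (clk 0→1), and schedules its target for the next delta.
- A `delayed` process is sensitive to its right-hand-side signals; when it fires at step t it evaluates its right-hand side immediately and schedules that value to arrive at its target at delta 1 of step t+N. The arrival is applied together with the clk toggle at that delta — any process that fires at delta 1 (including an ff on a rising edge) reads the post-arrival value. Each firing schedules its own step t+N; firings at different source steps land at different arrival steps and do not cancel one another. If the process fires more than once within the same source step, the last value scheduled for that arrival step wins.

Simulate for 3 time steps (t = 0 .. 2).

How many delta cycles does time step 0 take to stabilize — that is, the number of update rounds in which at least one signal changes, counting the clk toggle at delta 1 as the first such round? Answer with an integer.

[bits: s1,s3,clk,s2,s0]
t=0: Δ0=11000 Δ1=11100 Δ2=10100 Δ3=10110 | 3Δ
t=1: Δ0=10110 Δ1=10010 | 1Δ
t=2: Δ0=10010 Δ1=10110 | 1Δ

3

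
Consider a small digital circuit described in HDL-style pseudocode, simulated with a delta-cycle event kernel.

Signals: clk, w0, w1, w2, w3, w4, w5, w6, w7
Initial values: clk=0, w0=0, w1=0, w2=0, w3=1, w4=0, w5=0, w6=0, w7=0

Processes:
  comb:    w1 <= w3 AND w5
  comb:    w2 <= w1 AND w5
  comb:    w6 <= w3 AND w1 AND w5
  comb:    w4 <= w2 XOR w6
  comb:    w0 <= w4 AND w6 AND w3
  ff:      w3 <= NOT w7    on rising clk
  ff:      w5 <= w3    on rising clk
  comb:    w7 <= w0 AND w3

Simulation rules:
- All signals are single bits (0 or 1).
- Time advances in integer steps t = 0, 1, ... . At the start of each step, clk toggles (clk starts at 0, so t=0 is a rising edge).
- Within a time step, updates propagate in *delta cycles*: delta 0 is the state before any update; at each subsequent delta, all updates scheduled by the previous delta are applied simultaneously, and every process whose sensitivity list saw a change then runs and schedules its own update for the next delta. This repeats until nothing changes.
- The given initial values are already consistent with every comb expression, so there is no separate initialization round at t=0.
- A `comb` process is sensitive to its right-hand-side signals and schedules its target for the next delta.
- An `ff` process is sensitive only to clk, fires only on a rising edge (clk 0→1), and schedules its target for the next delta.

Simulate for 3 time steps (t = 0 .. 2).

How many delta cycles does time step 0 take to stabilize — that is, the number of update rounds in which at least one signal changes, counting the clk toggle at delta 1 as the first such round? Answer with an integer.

4

[bits: w1,w0,w7,w2,w6,w5,w4,w3,clk]
t=0: Δ0=000000010 Δ1=000000011 Δ2=000001011 Δ3=100001011 Δ4=100111011 | 4Δ
t=1: Δ0=100111011 Δ1=100111010 | 1Δ
t=2: Δ0=100111010 Δ1=100111011 | 1Δ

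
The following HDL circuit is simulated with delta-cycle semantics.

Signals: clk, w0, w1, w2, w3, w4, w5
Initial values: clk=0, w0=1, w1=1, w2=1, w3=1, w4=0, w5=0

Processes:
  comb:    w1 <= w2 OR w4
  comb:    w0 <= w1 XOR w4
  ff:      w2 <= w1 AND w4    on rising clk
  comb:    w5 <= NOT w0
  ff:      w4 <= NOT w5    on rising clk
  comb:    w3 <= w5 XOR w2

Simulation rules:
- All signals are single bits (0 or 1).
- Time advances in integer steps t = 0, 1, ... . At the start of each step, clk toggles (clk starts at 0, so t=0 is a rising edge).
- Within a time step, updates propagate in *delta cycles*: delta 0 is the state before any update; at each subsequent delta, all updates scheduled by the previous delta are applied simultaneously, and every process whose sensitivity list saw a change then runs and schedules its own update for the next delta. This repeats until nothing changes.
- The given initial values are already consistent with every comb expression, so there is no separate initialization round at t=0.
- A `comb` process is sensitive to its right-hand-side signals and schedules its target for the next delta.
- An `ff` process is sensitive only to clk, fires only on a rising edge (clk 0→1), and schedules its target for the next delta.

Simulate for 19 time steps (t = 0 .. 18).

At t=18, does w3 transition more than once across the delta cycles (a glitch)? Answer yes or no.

t=0 Δ0: w1=1 w5=0 w4=0 w2=1 w0=1 w3=1 clk=0
  Δ1: clk:0→1
  Δ2: w4:0→1, w2:1→0
  Δ3: w0:1→0, w3:1→0
  Δ4: w5:0→1
  Δ5: w3:0→1
  (5Δ to stable)
t=1 Δ0: w1=1 w5=1 w4=1 w2=0 w0=0 w3=1 clk=1
  Δ1: clk:1→0
  (1Δ to stable)
t=2 Δ0: w1=1 w5=1 w4=1 w2=0 w0=0 w3=1 clk=0
  Δ1: clk:0→1
  Δ2: w4:1→0, w2:0→1
  Δ3: w0:0→1, w3:1→0
  Δ4: w5:1→0
  Δ5: w3:0→1
  (5Δ to stable)
t=3 Δ0: w1=1 w5=0 w4=0 w2=1 w0=1 w3=1 clk=1
  Δ1: clk:1→0
  (1Δ to stable)
t=4 Δ0: w1=1 w5=0 w4=0 w2=1 w0=1 w3=1 clk=0
  Δ1: clk:0→1
  Δ2: w4:0→1, w2:1→0
  Δ3: w0:1→0, w3:1→0
  Δ4: w5:0→1
  Δ5: w3:0→1
  (5Δ to stable)
t=5 Δ0: w1=1 w5=1 w4=1 w2=0 w0=0 w3=1 clk=1
  Δ1: clk:1→0
  (1Δ to stable)
t=6 Δ0: w1=1 w5=1 w4=1 w2=0 w0=0 w3=1 clk=0
  Δ1: clk:0→1
  Δ2: w4:1→0, w2:0→1
  Δ3: w0:0→1, w3:1→0
  Δ4: w5:1→0
  Δ5: w3:0→1
  (5Δ to stable)
t=7 Δ0: w1=1 w5=0 w4=0 w2=1 w0=1 w3=1 clk=1
  Δ1: clk:1→0
  (1Δ to stable)
t=8 Δ0: w1=1 w5=0 w4=0 w2=1 w0=1 w3=1 clk=0
  Δ1: clk:0→1
  Δ2: w4:0→1, w2:1→0
  Δ3: w0:1→0, w3:1→0
  Δ4: w5:0→1
  Δ5: w3:0→1
  (5Δ to stable)
t=9 Δ0: w1=1 w5=1 w4=1 w2=0 w0=0 w3=1 clk=1
  Δ1: clk:1→0
  (1Δ to stable)
t=10 Δ0: w1=1 w5=1 w4=1 w2=0 w0=0 w3=1 clk=0
  Δ1: clk:0→1
  Δ2: w4:1→0, w2:0→1
  Δ3: w0:0→1, w3:1→0
  Δ4: w5:1→0
  Δ5: w3:0→1
  (5Δ to stable)
t=11 Δ0: w1=1 w5=0 w4=0 w2=1 w0=1 w3=1 clk=1
  Δ1: clk:1→0
  (1Δ to stable)
t=12 Δ0: w1=1 w5=0 w4=0 w2=1 w0=1 w3=1 clk=0
  Δ1: clk:0→1
  Δ2: w4:0→1, w2:1→0
  Δ3: w0:1→0, w3:1→0
  Δ4: w5:0→1
  Δ5: w3:0→1
  (5Δ to stable)
t=13 Δ0: w1=1 w5=1 w4=1 w2=0 w0=0 w3=1 clk=1
  Δ1: clk:1→0
  (1Δ to stable)
t=14 Δ0: w1=1 w5=1 w4=1 w2=0 w0=0 w3=1 clk=0
  Δ1: clk:0→1
  Δ2: w4:1→0, w2:0→1
  Δ3: w0:0→1, w3:1→0
  Δ4: w5:1→0
  Δ5: w3:0→1
  (5Δ to stable)
t=15 Δ0: w1=1 w5=0 w4=0 w2=1 w0=1 w3=1 clk=1
  Δ1: clk:1→0
  (1Δ to stable)
t=16 Δ0: w1=1 w5=0 w4=0 w2=1 w0=1 w3=1 clk=0
  Δ1: clk:0→1
  Δ2: w4:0→1, w2:1→0
  Δ3: w0:1→0, w3:1→0
  Δ4: w5:0→1
  Δ5: w3:0→1
  (5Δ to stable)
t=17 Δ0: w1=1 w5=1 w4=1 w2=0 w0=0 w3=1 clk=1
  Δ1: clk:1→0
  (1Δ to stable)
t=18 Δ0: w1=1 w5=1 w4=1 w2=0 w0=0 w3=1 clk=0
  Δ1: clk:0→1
  Δ2: w4:1→0, w2:0→1
  Δ3: w0:0→1, w3:1→0
  Δ4: w5:1→0
  Δ5: w3:0→1
  (5Δ to stable)

yes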